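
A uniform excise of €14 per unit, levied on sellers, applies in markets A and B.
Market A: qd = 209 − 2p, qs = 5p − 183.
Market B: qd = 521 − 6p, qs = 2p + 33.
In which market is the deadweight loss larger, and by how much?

Market A: pre-tax p* = €56, q* = 97; post-tax q = 77; deadweight loss = €140.
Market B: pre-tax p* = €61, q* = 155; post-tax q = 134; deadweight loss = €147.
Difference: €140 vs €147 → market B is larger by €7.

Market B, by €7.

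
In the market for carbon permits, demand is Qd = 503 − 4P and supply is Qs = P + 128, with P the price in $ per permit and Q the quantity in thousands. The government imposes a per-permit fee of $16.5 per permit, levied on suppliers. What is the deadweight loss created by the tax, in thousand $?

Deadweight loss = $108.9 thousand.

Before the tax: set 503 − 4P = P + 128 → P* = $75, Q* = 203.
With the tax collected from suppliers, supply shifts: Qs = (P − 16.5) + 128.
New equilibrium: consumers pay $78.3, suppliers receive $61.8, Q = 189.8. (Wedge: Pb − Ps = 16.5.)
Quantity falls by |ΔQ| = |203 − 189.8| = 13.2.
DWL = ½ · t · |ΔQ| = ½ · 16.5 · 13.2 = $108.9.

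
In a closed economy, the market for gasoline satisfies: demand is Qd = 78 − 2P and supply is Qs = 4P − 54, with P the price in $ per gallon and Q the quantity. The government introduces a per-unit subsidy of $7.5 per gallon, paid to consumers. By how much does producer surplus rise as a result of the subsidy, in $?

Without the subsidy, 78 − 2P = 4P − 54 gives 6P = 132, so P* = $22 and Q* = 34.
With a per-unit subsidy paid to consumers, each effectively pays P − 7.5, so demand becomes Qd = 78 − 2(P − 7.5).
New equilibrium: consumers pay $17, sellers receive $24.5, Q = 44. (Wedge: Pb − Ps = −7.5.)
ΔPS is the trapezoid between Q = 44 and Q = 34 of height $2.5: ½ · (34 + 44) · 2.5 = $97.5.

Producer surplus rises by $97.5.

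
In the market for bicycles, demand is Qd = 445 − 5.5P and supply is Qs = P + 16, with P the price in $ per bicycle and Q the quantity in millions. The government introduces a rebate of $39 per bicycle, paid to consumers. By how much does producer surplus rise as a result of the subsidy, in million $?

Before the subsidy: set 445 − 5.5P = P + 16 → P* = $66, Q* = 82.
With a per-unit subsidy paid to consumers, each effectively pays P − 39, so demand becomes Qd = 445 − 5.5(P − 39).
Solving gives Q = 115 with consumers paying $60 and producers receiving $99 (the $39 wedge).
ΔPS is the trapezoid between Q = 115 and Q = 82 of height $33: ½ · (82 + 115) · 33 = $3250.5.

Producer surplus rises by $3250.5 million.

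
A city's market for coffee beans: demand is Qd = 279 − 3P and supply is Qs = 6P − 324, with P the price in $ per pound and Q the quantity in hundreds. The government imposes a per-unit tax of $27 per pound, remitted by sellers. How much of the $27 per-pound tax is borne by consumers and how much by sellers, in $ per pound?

Consumers bear $18 per pound; sellers bear $9 per pound.

Without the tax, 279 − 3P = 6P − 324 gives 9P = 603, so P* = $67 and Q* = 78.
With the tax collected from sellers, supply shifts: Qs = 6(P − 27) − 324.
New equilibrium: consumers pay $85, sellers receive $58, Q = 24. (Wedge: Pb − Ps = 27.)
Burden on consumers: $18; on sellers: $9. (They sum to $27.)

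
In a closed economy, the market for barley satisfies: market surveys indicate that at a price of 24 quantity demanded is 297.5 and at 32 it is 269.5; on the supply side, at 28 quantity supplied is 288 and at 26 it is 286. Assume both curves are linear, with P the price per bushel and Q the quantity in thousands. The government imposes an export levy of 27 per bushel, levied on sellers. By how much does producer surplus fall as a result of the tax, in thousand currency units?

Demand slope: (269.5 − 297.5)/(32 − 24) = -3.5, so Qd = 381.5 − 3.5P.
Supply slope: (286 − 288)/(26 − 28) = 1, so Qs = P + 260.
Before the tax: set 381.5 − 3.5P = P + 260 → P* = 27, Q* = 287.
With the tax collected from sellers, supply shifts: Qs = (P − 27) + 260.
New equilibrium: buyers pay 33, sellers receive 6, Q = 266. (Wedge: Pb − Ps = 27.)
ΔPS is the trapezoid between Q = 266 and Q = 287 of height 21: ½ · (287 + 266) · 21 = 5806.5.

Producer surplus falls by 5806.5 thousand.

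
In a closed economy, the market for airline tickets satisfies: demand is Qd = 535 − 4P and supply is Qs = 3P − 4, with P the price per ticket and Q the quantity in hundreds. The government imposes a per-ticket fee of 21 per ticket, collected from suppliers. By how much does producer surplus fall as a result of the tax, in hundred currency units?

Producer surplus falls by 2508 hundred.

Before the tax: set 535 − 4P = 3P − 4 → P* = 77, Q* = 227.
With the tax collected from suppliers, supply shifts: Qs = 3(P − 21) − 4.
New equilibrium: consumers pay 86, suppliers receive 65, Q = 191. (Wedge: Pb − Ps = 21.)
ΔPS is the trapezoid between Q = 191 and Q = 227 of height 12: ½ · (227 + 191) · 12 = 2508.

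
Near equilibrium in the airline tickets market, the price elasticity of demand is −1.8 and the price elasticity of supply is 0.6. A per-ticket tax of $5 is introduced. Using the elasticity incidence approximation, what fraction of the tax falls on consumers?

Consumers' share ≈ 0.25.

Incidence ratio: consumers' share ≈ εs / (εs + |εd|) = 0.6 / (0.6 + 1.8) = 0.25.
Supply is the less elastic side, so consumers bear the smaller share.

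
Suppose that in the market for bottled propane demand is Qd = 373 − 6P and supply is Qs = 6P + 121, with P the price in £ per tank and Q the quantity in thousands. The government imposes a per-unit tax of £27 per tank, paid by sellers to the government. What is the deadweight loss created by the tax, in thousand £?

Before the tax: set 373 − 6P = 6P + 121 → P* = £21, Q* = 247.
With the tax collected from sellers, supply shifts: Qs = 6(P − 27) + 121.
New equilibrium: buyers pay £34.5, sellers receive £7.5, Q = 166. (Wedge: Pb − Ps = 27.)
Quantity falls by |ΔQ| = |247 − 166| = 81.
DWL = ½ · t · |ΔQ| = ½ · 27 · 81 = £1093.5.

Deadweight loss = £1093.5 thousand.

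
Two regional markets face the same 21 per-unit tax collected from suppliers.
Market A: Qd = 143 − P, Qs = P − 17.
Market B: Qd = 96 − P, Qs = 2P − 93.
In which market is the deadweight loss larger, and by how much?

Market B, by 36.75.

Market A: pre-tax P* = 80, Q* = 63; post-tax Q = 52.5; deadweight loss = 110.25.
Market B: pre-tax P* = 63, Q* = 33; post-tax Q = 19; deadweight loss = 147.
Difference: 110.25 vs 147 → market B is larger by 36.75.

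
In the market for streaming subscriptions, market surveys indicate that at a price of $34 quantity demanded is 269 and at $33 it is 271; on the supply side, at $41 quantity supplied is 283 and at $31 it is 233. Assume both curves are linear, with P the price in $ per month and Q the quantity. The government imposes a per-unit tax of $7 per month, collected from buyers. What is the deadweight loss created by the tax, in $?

Deadweight loss = $35.

Demand slope: (271 − 269)/(33 − 34) = -2, so Qd = 337 − 2P.
Supply slope: (233 − 283)/(31 − 41) = 5, so Qs = 5P + 78.
Without the tax, 337 − 2P = 5P + 78 gives 7P = 259, so P* = $37 and Q* = 263.
With the tax collected from buyers, demand (in seller-price terms) shifts: Qd = 337 − 2(P + 7).
Solving gives Q = 253 with buyers paying $42 and producers receiving $35 (the $7 wedge).
Quantity falls by |ΔQ| = |263 − 253| = 10.
DWL = ½ · t · |ΔQ| = ½ · 7 · 10 = $35.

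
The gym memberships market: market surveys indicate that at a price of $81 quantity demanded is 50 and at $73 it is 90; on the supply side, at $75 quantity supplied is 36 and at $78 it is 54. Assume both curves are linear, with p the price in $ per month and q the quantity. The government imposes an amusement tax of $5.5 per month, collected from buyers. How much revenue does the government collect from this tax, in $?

Demand slope: (90 − 50)/(73 − 81) = -5, so qd = 455 − 5p.
Supply slope: (54 − 36)/(78 − 75) = 6, so qs = 6p − 414.
Before the tax: set 455 − 5p = 6p − 414 → p* = $79, q* = 60.
With the tax collected from buyers, demand (in seller-price terms) shifts: qd = 455 − 5(p + 5.5).
Solving gives q = 45 with buyers paying $82 and producers receiving $76.5 (the $5.5 wedge).
Revenue = t · Q = 5.5 · 45 = $247.5.

Tax revenue = $247.5.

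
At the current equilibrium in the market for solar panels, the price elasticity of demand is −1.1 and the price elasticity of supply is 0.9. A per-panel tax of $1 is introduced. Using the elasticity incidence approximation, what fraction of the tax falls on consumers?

Consumers' share ≈ 0.45.

Incidence ratio: consumers' share ≈ εs / (εs + |εd|) = 0.9 / (0.9 + 1.1) = 0.45.
Supply is the less elastic side, so consumers bear the smaller share.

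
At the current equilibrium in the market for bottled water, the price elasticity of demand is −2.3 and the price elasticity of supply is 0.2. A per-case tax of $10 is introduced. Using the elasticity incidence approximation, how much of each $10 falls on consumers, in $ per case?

Consumers bear ≈ $0.8 per case.

Incidence ratio: consumers' share ≈ εs / (εs + |εd|) = 0.2 / (0.2 + 2.3) = 0.08.
So consumers bear ≈ 0.08 × $10 = $0.8; suppliers bear $9.2.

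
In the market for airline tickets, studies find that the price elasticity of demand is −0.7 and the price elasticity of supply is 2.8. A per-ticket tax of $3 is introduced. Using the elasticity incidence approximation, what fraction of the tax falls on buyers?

Buyers' share ≈ 0.8.

Incidence ratio: buyers' share ≈ εs / (εs + |εd|) = 2.8 / (2.8 + 0.7) = 0.8.
Supply is the more elastic side, so buyers bear the larger share.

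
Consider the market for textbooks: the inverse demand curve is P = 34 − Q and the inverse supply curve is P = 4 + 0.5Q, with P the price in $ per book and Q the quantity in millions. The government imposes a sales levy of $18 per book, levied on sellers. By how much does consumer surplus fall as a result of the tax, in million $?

Rewrite in direct form: Qd = 34 − P and Qs = 2P − 8.
Without the tax, 34 − P = 2P − 8 gives 3P = 42, so P* = $14 and Q* = 20.
With the tax collected from sellers, supply shifts: Qs = 2(P − 18) − 8.
Solving gives Q = 8 with consumers paying $26 and sellers receiving $8 (the $18 wedge).
ΔCS is the trapezoid between Q = 8 and Q = 20 of height $12: ½ · (20 + 8) · 12 = $168.

Consumer surplus falls by $168 million.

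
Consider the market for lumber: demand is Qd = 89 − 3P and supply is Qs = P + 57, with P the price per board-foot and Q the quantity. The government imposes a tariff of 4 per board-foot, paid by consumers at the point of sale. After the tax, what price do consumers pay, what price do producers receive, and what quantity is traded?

Without the tax, 89 − 3P = P + 57 gives 4P = 32, so P* = 8 and Q* = 65.
With the tax collected from consumers, demand (in seller-price terms) shifts: Qd = 89 − 3(P + 4).
Solving gives Q = 62 with consumers paying 9 and producers receiving 5 (the 4 wedge).
The less price-elastic side of the market bears the larger share of a per-unit tax.

Consumers pay 9; producers receive 5; quantity = 62.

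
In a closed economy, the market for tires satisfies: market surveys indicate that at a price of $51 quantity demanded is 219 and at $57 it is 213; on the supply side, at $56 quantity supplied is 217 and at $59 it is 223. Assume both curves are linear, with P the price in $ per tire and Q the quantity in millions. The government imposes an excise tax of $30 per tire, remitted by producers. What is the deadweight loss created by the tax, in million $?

Demand slope: (213 − 219)/(57 − 51) = -1, so Qd = 270 − P.
Supply slope: (223 − 217)/(59 − 56) = 2, so Qs = 2P + 105.
Without the tax, 270 − P = 2P + 105 gives 3P = 165, so P* = $55 and Q* = 215.
With the tax collected from producers, supply shifts: Qs = 2(P − 30) + 105.
New equilibrium: consumers pay $75, producers receive $45, Q = 195. (Wedge: Pb − Ps = 30.)
Quantity falls by |ΔQ| = |215 − 195| = 20.
DWL = ½ · t · |ΔQ| = ½ · 30 · 20 = $300.

Deadweight loss = $300 million.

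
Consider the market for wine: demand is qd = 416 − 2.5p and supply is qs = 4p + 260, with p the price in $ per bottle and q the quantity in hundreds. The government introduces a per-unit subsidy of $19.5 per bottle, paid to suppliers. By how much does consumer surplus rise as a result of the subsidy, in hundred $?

Without the subsidy, 416 − 2.5p = 4p + 260 gives 6.5p = 156, so p* = $24 and q* = 356.
With a per-unit subsidy paid to suppliers, each receives p + 19.5 per unit sold, so supply becomes qs = 4(p + 19.5) + 260.
Solving gives q = 386 with consumers paying $12 and suppliers receiving $31.5 (the $19.5 wedge).
ΔCS is the trapezoid between Q = 386 and Q = 356 of height $12: ½ · (356 + 386) · 12 = $4452.

Consumer surplus rises by $4452 hundred.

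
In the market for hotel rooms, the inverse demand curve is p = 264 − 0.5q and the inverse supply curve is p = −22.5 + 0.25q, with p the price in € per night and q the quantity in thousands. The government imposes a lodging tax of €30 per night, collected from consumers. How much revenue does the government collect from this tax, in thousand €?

Tax revenue = €10260 thousand.

Inverting to q(p) form: qd = 528 − 2p; qs = 4p + 90.
Before the tax: set 528 − 2p = 4p + 90 → p* = €73, q* = 382.
With the tax collected from consumers, demand (in seller-price terms) shifts: qd = 528 − 2(p + 30).
New equilibrium: consumers pay €93, producers receive €63, q = 342. (Wedge: pb − ps = 30.)
Revenue = t · Q = 30 · 342 = €10260.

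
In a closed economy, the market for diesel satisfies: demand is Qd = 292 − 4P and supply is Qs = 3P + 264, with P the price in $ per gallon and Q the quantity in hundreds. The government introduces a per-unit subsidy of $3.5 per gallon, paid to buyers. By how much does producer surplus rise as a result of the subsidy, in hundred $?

Producer surplus rises by $558 hundred.

Before the subsidy: set 292 − 4P = 3P + 264 → P* = $4, Q* = 276.
With a per-unit subsidy paid to buyers, each effectively pays P − 3.5, so demand becomes Qd = 292 − 4(P − 3.5).
Solving gives Q = 282 with buyers paying $2.5 and suppliers receiving $6 (the $3.5 wedge).
ΔPS is the trapezoid between Q = 282 and Q = 276 of height $2: ½ · (276 + 282) · 2 = $558.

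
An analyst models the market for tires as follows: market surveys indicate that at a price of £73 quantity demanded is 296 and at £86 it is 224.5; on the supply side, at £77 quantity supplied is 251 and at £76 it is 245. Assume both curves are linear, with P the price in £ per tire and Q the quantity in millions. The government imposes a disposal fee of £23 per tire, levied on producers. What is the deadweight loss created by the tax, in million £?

Deadweight loss = £759 million.

Demand slope: (224.5 − 296)/(86 − 73) = -5.5, so Qd = 697.5 − 5.5P.
Supply slope: (245 − 251)/(76 − 77) = 6, so Qs = 6P − 211.
Before the tax: set 697.5 − 5.5P = 6P − 211 → P* = £79, Q* = 263.
With the tax collected from producers, supply shifts: Qs = 6(P − 23) − 211.
Solving gives Q = 197 with consumers paying £91 and producers receiving £68 (the £23 wedge).
Quantity falls by |ΔQ| = |263 − 197| = 66.
DWL = ½ · t · |ΔQ| = ½ · 23 · 66 = £759.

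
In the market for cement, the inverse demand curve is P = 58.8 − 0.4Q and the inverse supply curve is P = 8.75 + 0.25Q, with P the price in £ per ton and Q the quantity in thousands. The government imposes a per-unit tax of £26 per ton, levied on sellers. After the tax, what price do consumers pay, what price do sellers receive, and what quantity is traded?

Inverting to Q(P) form: Qd = 147 − 2.5P; Qs = 4P − 35.
Before the tax: set 147 − 2.5P = 4P − 35 → P* = £28, Q* = 77.
With the tax collected from sellers, supply shifts: Qs = 4(P − 26) − 35.
Solving gives Q = 37 with consumers paying £44 and sellers receiving £18 (the £26 wedge).
The less price-elastic side of the market bears the larger share of a per-unit tax.

Consumers pay £44; sellers receive £18; quantity = 37.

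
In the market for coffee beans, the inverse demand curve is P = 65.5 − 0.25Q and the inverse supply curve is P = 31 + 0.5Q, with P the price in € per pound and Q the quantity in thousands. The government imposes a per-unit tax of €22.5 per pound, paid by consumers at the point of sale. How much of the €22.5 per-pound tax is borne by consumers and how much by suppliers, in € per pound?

Consumers bear €7.5 per pound; suppliers bear €15 per pound.

Rewrite in direct form: Qd = 262 − 4P and Qs = 2P − 62.
Before the tax: set 262 − 4P = 2P − 62 → P* = €54, Q* = 46.
With the tax collected from consumers, demand (in seller-price terms) shifts: Qd = 262 − 4(P + 22.5).
Solving gives Q = 16 with consumers paying €61.5 and suppliers receiving €39 (the €22.5 wedge).
Burden on consumers: €7.5; on suppliers: €15. (They sum to €22.5.)
The less price-elastic side of the market bears the larger share of a per-unit tax.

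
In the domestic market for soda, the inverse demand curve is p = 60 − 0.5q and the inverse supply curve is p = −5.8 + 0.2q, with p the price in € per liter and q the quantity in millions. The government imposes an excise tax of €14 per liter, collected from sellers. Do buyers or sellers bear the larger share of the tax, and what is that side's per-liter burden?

Inverting to q(p) form: qd = 120 − 2p; qs = 5p + 29.
Before the tax: set 120 − 2p = 5p + 29 → p* = €13, q* = 94.
With the tax collected from sellers, supply shifts: qs = 5(p − 14) + 29.
Solving gives q = 74 with buyers paying €23 and sellers receiving €9 (the €14 wedge).
Per-liter burden: buyers €10, sellers €4.
Buyers take the larger share because demand is less price-elastic here (demand slope 2 vs supply slope 5).

Buyers bear the larger share: €10 per liter.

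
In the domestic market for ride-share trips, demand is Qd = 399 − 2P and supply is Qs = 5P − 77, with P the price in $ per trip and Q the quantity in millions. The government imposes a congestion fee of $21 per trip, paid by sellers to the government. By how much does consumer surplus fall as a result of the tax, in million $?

Before the tax: set 399 − 2P = 5P − 77 → P* = $68, Q* = 263.
With the tax collected from sellers, supply shifts: Qs = 5(P − 21) − 77.
Solving gives Q = 233 with buyers paying $83 and sellers receiving $62 (the $21 wedge).
ΔCS is the trapezoid between Q = 233 and Q = 263 of height $15: ½ · (263 + 233) · 15 = $3720.

Consumer surplus falls by $3720 million.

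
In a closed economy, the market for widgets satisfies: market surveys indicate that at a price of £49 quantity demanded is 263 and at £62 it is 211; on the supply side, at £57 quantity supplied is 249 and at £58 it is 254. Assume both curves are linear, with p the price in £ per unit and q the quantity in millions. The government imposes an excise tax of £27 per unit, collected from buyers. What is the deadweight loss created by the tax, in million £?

Deadweight loss = £810 million.

Demand slope: (211 − 263)/(62 − 49) = -4, so qd = 459 − 4p.
Supply slope: (254 − 249)/(58 − 57) = 5, so qs = 5p − 36.
Without the tax, 459 − 4p = 5p − 36 gives 9p = 495, so p* = £55 and q* = 239.
With the tax collected from buyers, demand (in seller-price terms) shifts: qd = 459 − 4(p + 27).
New equilibrium: buyers pay £70, sellers receive £43, q = 179. (Wedge: pb − ps = 27.)
Quantity falls by |ΔQ| = |239 − 179| = 60.
DWL = ½ · t · |ΔQ| = ½ · 27 · 60 = £810.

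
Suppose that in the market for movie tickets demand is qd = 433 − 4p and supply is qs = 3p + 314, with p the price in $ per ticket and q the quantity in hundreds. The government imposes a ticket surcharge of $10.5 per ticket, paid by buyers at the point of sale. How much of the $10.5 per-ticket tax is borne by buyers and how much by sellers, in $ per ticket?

Without the tax, 433 − 4p = 3p + 314 gives 7p = 119, so p* = $17 and q* = 365.
With the tax collected from buyers, demand (in seller-price terms) shifts: qd = 433 − 4(p + 10.5).
Solving gives q = 347 with buyers paying $21.5 and sellers receiving $11 (the $10.5 wedge).
Burden on buyers: $4.5; on sellers: $6. (They sum to $10.5.)

Buyers bear $4.5 per ticket; sellers bear $6 per ticket.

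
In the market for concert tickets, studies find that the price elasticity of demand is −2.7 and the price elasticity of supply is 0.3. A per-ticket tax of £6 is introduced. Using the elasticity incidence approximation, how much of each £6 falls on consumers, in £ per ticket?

Incidence ratio: consumers' share ≈ εs / (εs + |εd|) = 0.3 / (0.3 + 2.7) = 0.1.
So consumers bear ≈ 0.1 × £6 = £0.6; sellers bear £5.4.

Consumers bear ≈ £0.6 per ticket.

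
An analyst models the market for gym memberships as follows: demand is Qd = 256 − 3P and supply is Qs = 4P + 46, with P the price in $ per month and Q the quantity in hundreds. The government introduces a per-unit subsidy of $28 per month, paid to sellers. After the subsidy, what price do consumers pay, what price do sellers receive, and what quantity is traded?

Before the subsidy: set 256 − 3P = 4P + 46 → P* = $30, Q* = 166.
With a per-unit subsidy paid to sellers, each receives P + 28 per unit sold, so supply becomes Qs = 4(P + 28) + 46.
Solving gives Q = 214 with consumers paying $14 and sellers receiving $42 (the $28 wedge).

Consumers pay $14; sellers receive $42; quantity = 214.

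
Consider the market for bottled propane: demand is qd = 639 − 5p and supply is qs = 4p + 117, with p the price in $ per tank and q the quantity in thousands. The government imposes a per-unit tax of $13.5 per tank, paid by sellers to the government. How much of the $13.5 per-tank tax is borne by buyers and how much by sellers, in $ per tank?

Before the tax: set 639 − 5p = 4p + 117 → p* = $58, q* = 349.
With the tax collected from sellers, supply shifts: qs = 4(p − 13.5) + 117.
Solving gives q = 319 with buyers paying $64 and sellers receiving $50.5 (the $13.5 wedge).
Burden on buyers: $6; on sellers: $7.5. (They sum to $13.5.)

Buyers bear $6 per tank; sellers bear $7.5 per tank.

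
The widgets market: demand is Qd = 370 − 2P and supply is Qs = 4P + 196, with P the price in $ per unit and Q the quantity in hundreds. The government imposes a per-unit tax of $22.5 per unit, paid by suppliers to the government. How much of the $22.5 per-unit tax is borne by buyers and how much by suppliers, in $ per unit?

Without the tax, 370 − 2P = 4P + 196 gives 6P = 174, so P* = $29 and Q* = 312.
With the tax collected from suppliers, supply shifts: Qs = 4(P − 22.5) + 196.
Solving gives Q = 282 with buyers paying $44 and suppliers receiving $21.5 (the $22.5 wedge).
Burden on buyers: $15; on suppliers: $7.5. (They sum to $22.5.)
The less price-elastic side of the market bears the larger share of a per-unit tax.

Buyers bear $15 per unit; suppliers bear $7.5 per unit.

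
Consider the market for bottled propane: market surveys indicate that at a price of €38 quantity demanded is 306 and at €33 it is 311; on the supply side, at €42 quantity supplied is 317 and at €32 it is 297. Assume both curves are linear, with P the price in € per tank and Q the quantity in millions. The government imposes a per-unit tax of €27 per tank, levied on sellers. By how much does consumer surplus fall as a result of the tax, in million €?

Consumer surplus falls by €5364 million.

Demand slope: (311 − 306)/(33 − 38) = -1, so Qd = 344 − P.
Supply slope: (297 − 317)/(32 − 42) = 2, so Qs = 2P + 233.
Without the tax, 344 − P = 2P + 233 gives 3P = 111, so P* = €37 and Q* = 307.
With the tax collected from sellers, supply shifts: Qs = 2(P − 27) + 233.
New equilibrium: consumers pay €55, sellers receive €28, Q = 289. (Wedge: Pb − Ps = 27.)
ΔCS is the trapezoid between Q = 289 and Q = 307 of height €18: ½ · (307 + 289) · 18 = €5364.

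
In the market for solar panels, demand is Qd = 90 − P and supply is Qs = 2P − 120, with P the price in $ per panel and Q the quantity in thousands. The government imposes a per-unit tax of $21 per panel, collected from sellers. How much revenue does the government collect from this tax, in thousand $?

Tax revenue = $126 thousand.

Without the tax, 90 − P = 2P − 120 gives 3P = 210, so P* = $70 and Q* = 20.
With the tax collected from sellers, supply shifts: Qs = 2(P − 21) − 120.
New equilibrium: buyers pay $84, sellers receive $63, Q = 6. (Wedge: Pb − Ps = 21.)
Revenue = t · Q = 21 · 6 = $126.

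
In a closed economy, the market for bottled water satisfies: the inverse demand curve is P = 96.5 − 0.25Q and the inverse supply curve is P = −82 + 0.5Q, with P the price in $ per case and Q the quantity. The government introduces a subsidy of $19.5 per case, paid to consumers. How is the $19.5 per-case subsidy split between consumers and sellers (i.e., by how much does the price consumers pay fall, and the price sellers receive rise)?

Inverting to Q(P) form: Qd = 386 − 4P; Qs = 2P + 164.
Before the subsidy: set 386 − 4P = 2P + 164 → P* = $37, Q* = 238.
With a per-unit subsidy paid to consumers, each effectively pays P − 19.5, so demand becomes Qd = 386 − 4(P − 19.5).
New equilibrium: consumers pay $30.5, sellers receive $50, Q = 264. (Wedge: Pb − Ps = −19.5.)
Gain to consumers: $6.5; to sellers: $13. (They sum to $19.5.)

Consumers gain $6.5 per case; sellers gain $13 per case.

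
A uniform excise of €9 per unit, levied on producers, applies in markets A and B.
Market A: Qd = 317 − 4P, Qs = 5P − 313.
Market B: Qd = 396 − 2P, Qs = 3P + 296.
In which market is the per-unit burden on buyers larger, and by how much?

Market A: pre-tax P* = €70, Q* = 37; post-tax Q = 17; per-unit burden on buyers = €5.
Market B: pre-tax P* = €20, Q* = 356; post-tax Q = 345.2; per-unit burden on buyers = €5.4.
Difference: €5 vs €5.4 → market B is larger by €0.4.

Market B, by €0.4.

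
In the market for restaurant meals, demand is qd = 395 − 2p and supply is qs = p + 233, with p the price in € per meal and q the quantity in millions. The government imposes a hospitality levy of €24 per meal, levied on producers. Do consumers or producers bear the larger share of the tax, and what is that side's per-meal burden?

Producers bear the larger share: €16 per meal.

Without the tax, 395 − 2p = p + 233 gives 3p = 162, so p* = €54 and q* = 287.
With the tax collected from producers, supply shifts: qs = (p − 24) + 233.
New equilibrium: consumers pay €62, producers receive €38, q = 271. (Wedge: pb − ps = 24.)
Per-meal burden: consumers €8, producers €16.
Producers take the larger share because supply is less price-elastic here (demand slope 2 vs supply slope 1).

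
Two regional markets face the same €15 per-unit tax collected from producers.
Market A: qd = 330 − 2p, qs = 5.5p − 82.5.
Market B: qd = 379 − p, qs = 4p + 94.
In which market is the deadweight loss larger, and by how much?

Market A, by €75.

Market A: pre-tax p* = €55, q* = 220; post-tax q = 198; deadweight loss = €165.
Market B: pre-tax p* = €57, q* = 322; post-tax q = 310; deadweight loss = €90.
Difference: €165 vs €90 → market A is larger by €75.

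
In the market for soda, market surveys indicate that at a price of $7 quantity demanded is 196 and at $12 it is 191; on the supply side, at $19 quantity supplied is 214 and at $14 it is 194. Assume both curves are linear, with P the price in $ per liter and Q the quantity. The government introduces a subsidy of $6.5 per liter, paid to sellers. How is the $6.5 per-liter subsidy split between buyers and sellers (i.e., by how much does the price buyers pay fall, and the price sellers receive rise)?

Demand slope: (191 − 196)/(12 − 7) = -1, so Qd = 203 − P.
Supply slope: (194 − 214)/(14 − 19) = 4, so Qs = 4P + 138.
Before the subsidy: set 203 − P = 4P + 138 → P* = $13, Q* = 190.
With a per-unit subsidy paid to sellers, each receives P + 6.5 per unit sold, so supply becomes Qs = 4(P + 6.5) + 138.
New equilibrium: buyers pay $7.8, sellers receive $14.3, Q = 195.2. (Wedge: Pb − Ps = −6.5.)
Gain to buyers: $5.2; to sellers: $1.3. (They sum to $6.5.)

Buyers gain $5.2 per liter; sellers gain $1.3 per liter.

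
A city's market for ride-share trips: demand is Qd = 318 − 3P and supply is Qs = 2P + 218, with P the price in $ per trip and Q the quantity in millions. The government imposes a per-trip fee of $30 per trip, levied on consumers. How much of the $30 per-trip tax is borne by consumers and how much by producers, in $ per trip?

Consumers bear $12 per trip; producers bear $18 per trip.

Before the tax: set 318 − 3P = 2P + 218 → P* = $20, Q* = 258.
With the tax collected from consumers, demand (in seller-price terms) shifts: Qd = 318 − 3(P + 30).
New equilibrium: consumers pay $32, producers receive $2, Q = 222. (Wedge: Pb − Ps = 30.)
Burden on consumers: $12; on producers: $18. (They sum to $30.)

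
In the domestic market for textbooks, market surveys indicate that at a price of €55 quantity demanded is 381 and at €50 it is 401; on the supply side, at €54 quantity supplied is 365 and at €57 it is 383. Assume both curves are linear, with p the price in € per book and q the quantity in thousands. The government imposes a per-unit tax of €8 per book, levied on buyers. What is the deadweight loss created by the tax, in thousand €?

Deadweight loss = €76.8 thousand.

Demand slope: (401 − 381)/(50 − 55) = -4, so qd = 601 − 4p.
Supply slope: (383 − 365)/(57 − 54) = 6, so qs = 6p + 41.
Before the tax: set 601 − 4p = 6p + 41 → p* = €56, q* = 377.
With the tax collected from buyers, demand (in seller-price terms) shifts: qd = 601 − 4(p + 8).
New equilibrium: buyers pay €60.8, producers receive €52.8, q = 357.8. (Wedge: pb − ps = 8.)
Quantity falls by |ΔQ| = |377 − 357.8| = 19.2.
DWL = ½ · t · |ΔQ| = ½ · 8 · 19.2 = €76.8.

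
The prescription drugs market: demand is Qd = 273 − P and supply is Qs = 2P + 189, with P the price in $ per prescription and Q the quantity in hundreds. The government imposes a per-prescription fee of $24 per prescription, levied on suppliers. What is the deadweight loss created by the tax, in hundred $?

Deadweight loss = $192 hundred.

Before the tax: set 273 − P = 2P + 189 → P* = $28, Q* = 245.
With the tax collected from suppliers, supply shifts: Qs = 2(P − 24) + 189.
Solving gives Q = 229 with buyers paying $44 and suppliers receiving $20 (the $24 wedge).
Quantity falls by |ΔQ| = |245 − 229| = 16.
DWL = ½ · t · |ΔQ| = ½ · 24 · 16 = $192.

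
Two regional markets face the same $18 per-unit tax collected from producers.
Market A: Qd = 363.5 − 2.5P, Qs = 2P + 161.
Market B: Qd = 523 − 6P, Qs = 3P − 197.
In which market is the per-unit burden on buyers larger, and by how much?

Market A, by $2.

Market A: pre-tax P* = $45, Q* = 251; post-tax Q = 231; per-unit burden on buyers = $8.
Market B: pre-tax P* = $80, Q* = 43; post-tax Q = 7; per-unit burden on buyers = $6.
Difference: $8 vs $6 → market A is larger by $2.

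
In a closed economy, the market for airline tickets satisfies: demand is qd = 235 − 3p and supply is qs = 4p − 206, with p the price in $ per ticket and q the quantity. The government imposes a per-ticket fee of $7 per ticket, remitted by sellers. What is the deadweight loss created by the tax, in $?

Deadweight loss = $42.

Without the tax, 235 − 3p = 4p − 206 gives 7p = 441, so p* = $63 and q* = 46.
With the tax collected from sellers, supply shifts: qs = 4(p − 7) − 206.
New equilibrium: buyers pay $67, sellers receive $60, q = 34. (Wedge: pb − ps = 7.)
Quantity falls by |ΔQ| = |46 − 34| = 12.
DWL = ½ · t · |ΔQ| = ½ · 7 · 12 = $42.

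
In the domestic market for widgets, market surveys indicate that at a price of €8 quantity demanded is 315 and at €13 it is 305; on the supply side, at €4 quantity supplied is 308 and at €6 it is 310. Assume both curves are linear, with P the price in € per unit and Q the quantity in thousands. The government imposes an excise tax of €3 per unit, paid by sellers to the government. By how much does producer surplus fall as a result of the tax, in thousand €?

Producer surplus falls by €624 thousand.

Demand slope: (305 − 315)/(13 − 8) = -2, so Qd = 331 − 2P.
Supply slope: (310 − 308)/(6 − 4) = 1, so Qs = P + 304.
Without the tax, 331 − 2P = P + 304 gives 3P = 27, so P* = €9 and Q* = 313.
With the tax collected from sellers, supply shifts: Qs = (P − 3) + 304.
New equilibrium: consumers pay €10, sellers receive €7, Q = 311. (Wedge: Pb − Ps = 3.)
ΔPS is the trapezoid between Q = 311 and Q = 313 of height €2: ½ · (313 + 311) · 2 = €624.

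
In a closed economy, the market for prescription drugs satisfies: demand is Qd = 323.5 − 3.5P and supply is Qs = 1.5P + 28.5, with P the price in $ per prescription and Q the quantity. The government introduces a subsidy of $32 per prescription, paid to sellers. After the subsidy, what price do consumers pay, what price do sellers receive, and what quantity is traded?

Consumers pay $49.4; sellers receive $81.4; quantity = 150.6.

Before the subsidy: set 323.5 − 3.5P = 1.5P + 28.5 → P* = $59, Q* = 117.
With a per-unit subsidy paid to sellers, each receives P + 32 per unit sold, so supply becomes Qs = 1.5(P + 32) + 28.5.
Solving gives Q = 150.6 with consumers paying $49.4 and sellers receiving $81.4 (the $32 wedge).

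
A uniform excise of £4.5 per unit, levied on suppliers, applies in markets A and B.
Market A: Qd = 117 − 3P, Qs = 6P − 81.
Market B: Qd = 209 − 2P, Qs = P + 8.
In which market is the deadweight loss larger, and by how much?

Market A: pre-tax P* = £22, Q* = 51; post-tax Q = 42; deadweight loss = £20.25.
Market B: pre-tax P* = £67, Q* = 75; post-tax Q = 72; deadweight loss = £6.75.
Difference: £20.25 vs £6.75 → market A is larger by £13.5.

Market A, by £13.5.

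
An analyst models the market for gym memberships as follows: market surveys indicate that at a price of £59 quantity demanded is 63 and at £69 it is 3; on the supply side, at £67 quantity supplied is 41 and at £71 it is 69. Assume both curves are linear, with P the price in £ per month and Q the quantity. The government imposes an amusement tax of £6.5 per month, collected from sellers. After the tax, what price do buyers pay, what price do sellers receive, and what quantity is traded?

Demand slope: (3 − 63)/(69 − 59) = -6, so Qd = 417 − 6P.
Supply slope: (69 − 41)/(71 − 67) = 7, so Qs = 7P − 428.
Without the tax, 417 − 6P = 7P − 428 gives 13P = 845, so P* = £65 and Q* = 27.
With the tax collected from sellers, supply shifts: Qs = 7(P − 6.5) − 428.
New equilibrium: buyers pay £68.5, sellers receive £62, Q = 6. (Wedge: Pb − Ps = 6.5.)

Buyers pay £68.5; sellers receive £62; quantity = 6.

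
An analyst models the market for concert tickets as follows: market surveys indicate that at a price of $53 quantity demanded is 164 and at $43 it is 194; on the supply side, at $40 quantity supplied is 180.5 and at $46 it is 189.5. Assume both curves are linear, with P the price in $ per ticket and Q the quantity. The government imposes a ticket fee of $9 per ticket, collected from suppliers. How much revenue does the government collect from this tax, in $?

Demand slope: (194 − 164)/(43 − 53) = -3, so Qd = 323 − 3P.
Supply slope: (189.5 − 180.5)/(46 − 40) = 1.5, so Qs = 1.5P + 120.5.
Without the tax, 323 − 3P = 1.5P + 120.5 gives 4.5P = 202.5, so P* = $45 and Q* = 188.
With the tax collected from suppliers, supply shifts: Qs = 1.5(P − 9) + 120.5.
New equilibrium: buyers pay $48, suppliers receive $39, Q = 179. (Wedge: Pb − Ps = 9.)
Revenue = t · Q = 9 · 179 = $1611.

Tax revenue = $1611.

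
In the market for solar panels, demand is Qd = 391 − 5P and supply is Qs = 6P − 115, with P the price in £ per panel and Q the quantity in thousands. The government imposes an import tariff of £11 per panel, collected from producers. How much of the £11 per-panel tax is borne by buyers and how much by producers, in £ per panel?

Buyers bear £6 per panel; producers bear £5 per panel.

Before the tax: set 391 − 5P = 6P − 115 → P* = £46, Q* = 161.
With the tax collected from producers, supply shifts: Qs = 6(P − 11) − 115.
New equilibrium: buyers pay £52, producers receive £41, Q = 131. (Wedge: Pb − Ps = 11.)
Burden on buyers: £6; on producers: £5. (They sum to £11.)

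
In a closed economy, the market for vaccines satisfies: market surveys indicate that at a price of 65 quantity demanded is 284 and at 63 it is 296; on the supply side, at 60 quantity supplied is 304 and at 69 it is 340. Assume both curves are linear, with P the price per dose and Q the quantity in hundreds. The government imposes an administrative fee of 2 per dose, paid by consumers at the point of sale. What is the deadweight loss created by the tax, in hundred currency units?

Demand slope: (296 − 284)/(63 − 65) = -6, so Qd = 674 − 6P.
Supply slope: (340 − 304)/(69 − 60) = 4, so Qs = 4P + 64.
Without the tax, 674 − 6P = 4P + 64 gives 10P = 610, so P* = 61 and Q* = 308.
With the tax collected from consumers, demand (in seller-price terms) shifts: Qd = 674 − 6(P + 2).
Solving gives Q = 303.2 with consumers paying 61.8 and sellers receiving 59.8 (the 2 wedge).
Quantity falls by |ΔQ| = |308 − 303.2| = 4.8.
DWL = ½ · t · |ΔQ| = ½ · 2 · 4.8 = 4.8.

Deadweight loss = 4.8 hundred.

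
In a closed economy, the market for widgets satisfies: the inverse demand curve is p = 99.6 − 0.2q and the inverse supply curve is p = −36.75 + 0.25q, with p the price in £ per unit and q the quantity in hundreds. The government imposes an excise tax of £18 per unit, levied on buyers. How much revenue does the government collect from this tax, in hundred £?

Rewrite in direct form: qd = 498 − 5p and qs = 4p + 147.
Without the tax, 498 − 5p = 4p + 147 gives 9p = 351, so p* = £39 and q* = 303.
With the tax collected from buyers, demand (in seller-price terms) shifts: qd = 498 − 5(p + 18).
Solving gives q = 263 with buyers paying £47 and producers receiving £29 (the £18 wedge).
Revenue = t · Q = 18 · 263 = £4734.

Tax revenue = £4734 hundred.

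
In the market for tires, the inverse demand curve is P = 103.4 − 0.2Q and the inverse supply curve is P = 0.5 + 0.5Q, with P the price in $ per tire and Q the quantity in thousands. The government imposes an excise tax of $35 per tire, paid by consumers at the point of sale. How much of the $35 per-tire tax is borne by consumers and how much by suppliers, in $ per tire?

Inverting to Q(P) form: Qd = 517 − 5P; Qs = 2P − 1.
Without the tax, 517 − 5P = 2P − 1 gives 7P = 518, so P* = $74 and Q* = 147.
With the tax collected from consumers, demand (in seller-price terms) shifts: Qd = 517 − 5(P + 35).
Solving gives Q = 97 with consumers paying $84 and suppliers receiving $49 (the $35 wedge).
Burden on consumers: $10; on suppliers: $25. (They sum to $35.)
The less price-elastic side of the market bears the larger share of a per-unit tax.

Consumers bear $10 per tire; suppliers bear $25 per tire.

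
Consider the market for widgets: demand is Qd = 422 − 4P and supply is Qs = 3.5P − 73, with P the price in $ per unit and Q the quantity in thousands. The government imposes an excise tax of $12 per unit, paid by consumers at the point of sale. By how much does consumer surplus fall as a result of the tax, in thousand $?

Consumer surplus falls by $822.08 thousand.

Without the tax, 422 − 4P = 3.5P − 73 gives 7.5P = 495, so P* = $66 and Q* = 158.
With the tax collected from consumers, demand (in seller-price terms) shifts: Qd = 422 − 4(P + 12).
Solving gives Q = 135.6 with consumers paying $71.6 and suppliers receiving $59.6 (the $12 wedge).
ΔCS is the trapezoid between Q = 135.6 and Q = 158 of height $5.6: ½ · (158 + 135.6) · 5.6 = $822.08.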